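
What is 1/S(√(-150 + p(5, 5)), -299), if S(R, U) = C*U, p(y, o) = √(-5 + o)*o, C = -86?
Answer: 1/25714 ≈ 3.8889e-5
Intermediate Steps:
p(y, o) = o*√(-5 + o)
S(R, U) = -86*U
1/S(√(-150 + p(5, 5)), -299) = 1/(-86*(-299)) = 1/25714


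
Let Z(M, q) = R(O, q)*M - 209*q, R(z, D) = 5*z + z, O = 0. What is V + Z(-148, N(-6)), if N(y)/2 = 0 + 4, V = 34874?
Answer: 33202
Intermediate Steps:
R(z, D) = 6*z
N(y) = 8 (N(y) = 2*(0 + 4) = 2*4 = 8)
Z(M, q) = -209*q (Z(M, q) = (6*0)*M - 209*q = 0*M - 209*q = 0 - 209*q = -209*q)
V + Z(-148, N(-6)) = 34874 - 209*8 = 34874 - 1672 = 33202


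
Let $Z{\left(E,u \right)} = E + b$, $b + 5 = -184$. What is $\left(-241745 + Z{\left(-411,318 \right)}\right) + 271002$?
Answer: $28657$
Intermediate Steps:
$b = -189$ ($b = -5 - 184 = -189$)
$Z{\left(E,u \right)} = -189 + E$ ($Z{\left(E,u \right)} = E - 189 = -189 + E$)
$\left(-241745 + Z{\left(-411,318 \right)}\right) + 271002 = \left(-241745 - 600\right) + 271002 = -242345 + 271002 = 28657$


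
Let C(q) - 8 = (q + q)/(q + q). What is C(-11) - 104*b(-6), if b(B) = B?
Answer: 633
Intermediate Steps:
C(q) = 9 (C(q) = 8 + (q + q)/(q + q) = 8 + (2*q)/((2*q)) = 8 + (2*q)*(1/(2*q)) = 8 + 1 = 9)
C(-11) - 104*b(-6) = 9 - 104*(-6) = 9 + 624 = 633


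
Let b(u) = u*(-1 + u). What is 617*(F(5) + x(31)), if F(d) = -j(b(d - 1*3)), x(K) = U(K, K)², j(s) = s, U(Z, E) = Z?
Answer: 591703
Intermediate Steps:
x(K) = K²
F(d) = -(-4 + d)*(-3 + d) (F(d) = -(d - 1*3)*(-1 + (d - 1*3)) = -(d - 3)*(-1 + (d - 3)) = -(-3 + d)*(-1 + (-3 + d)) = -(-3 + d)*(-4 + d) = -(-4 + d)*(-3 + d))
617*(F(5) + x(31)) = 617*(-(-4 + 5)*(-3 + 5) + 31²) = 617*(-1*1*2 + 961) = 617*(-2 + 961) = 617*959 = 591703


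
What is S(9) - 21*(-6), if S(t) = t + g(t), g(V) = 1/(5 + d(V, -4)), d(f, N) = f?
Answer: 1891/14 ≈ 135.07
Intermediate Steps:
g(V) = 1/(5 + V)
S(t) = t + 1/(5 + t)
S(9) - 21*(-6) = (1 + 9*(5 + 9))/(5 + 9) - 21*(-6) = (1 + 9*14)/14 + 126 = (1 + 126)/14 + 126 = (1/14)*127 + 126 = 127/14 + 126 = 1891/14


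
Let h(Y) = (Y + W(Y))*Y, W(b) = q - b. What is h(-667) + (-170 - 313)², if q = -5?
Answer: 236624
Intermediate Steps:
W(b) = -5 - b
h(Y) = -5*Y (h(Y) = (Y + (-5 - Y))*Y = -5*Y)
h(-667) + (-170 - 313)² = -5*(-667) + (-170 - 313)² = 3335 + (-483)² = 3335 + 233289 = 236624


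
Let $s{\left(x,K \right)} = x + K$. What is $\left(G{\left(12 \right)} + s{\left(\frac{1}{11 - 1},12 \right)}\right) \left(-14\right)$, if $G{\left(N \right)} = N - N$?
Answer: $- \frac{847}{5} \approx -169.4$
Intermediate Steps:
$G{\left(N \right)} = 0$
$s{\left(x,K \right)} = K + x$
$\left(G{\left(12 \right)} + s{\left(\frac{1}{11 - 1},12 \right)}\right) \left(-14\right) = \left(0 + \left(12 + \frac{1}{11 - 1}\right)\right) \left(-14\right) = \left(0 + \left(12 + \frac{1}{10}\right)\right) \left(-14\right) = \left(0 + \frac{121}{10}\right) \left(-14\right) = \frac{121}{10} \left(-14\right) = - \frac{847}{5}$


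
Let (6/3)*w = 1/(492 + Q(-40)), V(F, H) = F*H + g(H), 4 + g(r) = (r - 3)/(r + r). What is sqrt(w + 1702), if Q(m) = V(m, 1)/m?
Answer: sqrt(26488284330)/3945 ≈ 41.255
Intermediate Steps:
g(r) = -4 + (-3 + r)/(2*r) (g(r) = -4 + (r - 3)/(r + r) = -4 + (-3 + r)/((2*r)) = -4 + (-3 + r)*(1/(2*r)) = -4 + (-3 + r)/(2*r))
V(F, H) = F*H + (-3 - 7*H)/(2*H)
Q(m) = (-5 + m)/m (Q(m) = (-7/2 - 3/2/1 + m*1)/m = (-7/2 - 3/2*1 + m)/m = (-7/2 - 3/2 + m)/m = (-5 + m)/m)
w = 4/3945 (w = 1/(2*(492 + (-5 - 40)/(-40))) = 1/(2*(492 - 1/40*(-45))) = 1/(2*(492 + 9/8)) = 1/(2*(3945/8)) = (1/2)*(8/3945) = 4/3945 ≈ 0.0010139)
sqrt(w + 1702) = sqrt(4/3945 + 1702) = sqrt(6714394/3945) = sqrt(26488284330)/3945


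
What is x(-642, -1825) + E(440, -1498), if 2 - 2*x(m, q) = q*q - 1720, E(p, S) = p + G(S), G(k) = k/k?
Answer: -3328021/2 ≈ -1.6640e+6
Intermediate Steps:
G(k) = 1
E(p, S) = 1 + p (E(p, S) = p + 1 = 1 + p)
x(m, q) = 861 - q**2/2 (x(m, q) = 1 - (q*q - 1720)/2 = 1 - (q**2 - 1720)/2 = 1 - (-1720 + q**2)/2 = 1 + (860 - q**2/2) = 861 - q**2/2)
x(-642, -1825) + E(440, -1498) = (861 - 1/2*(-1825)**2) + (1 + 440) = (861 - 1/2*3330625) + 441 = (861 - 3330625/2) + 441 = -3328903/2 + 441 = -3328021/2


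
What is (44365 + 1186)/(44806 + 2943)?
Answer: 45551/47749 ≈ 0.95397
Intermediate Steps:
(44365 + 1186)/(44806 + 2943) = 45551/47749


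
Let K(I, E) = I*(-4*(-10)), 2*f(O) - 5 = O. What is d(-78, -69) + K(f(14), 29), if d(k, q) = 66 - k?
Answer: 524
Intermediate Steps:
f(O) = 5/2 + O/2
K(I, E) = 40*I (K(I, E) = I*40 = 40*I)
d(-78, -69) + K(f(14), 29) = (66 - 1*(-78)) + 40*(5/2 + (½)*14) = (66 + 78) + 40*(5/2 + 7) = 144 + 40*(19/2) = 144 + 380 = 524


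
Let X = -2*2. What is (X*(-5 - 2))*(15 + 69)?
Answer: 2352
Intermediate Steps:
X = -4
(X*(-5 - 2))*(15 + 69) = (-4*(-5 - 2))*(15 + 69) = -4*(-7)*84 = 28*84 = 2352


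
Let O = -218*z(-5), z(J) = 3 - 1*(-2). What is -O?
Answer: 1090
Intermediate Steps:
z(J) = 5 (z(J) = 3 + 2 = 5)
O = -1090 (O = -218*5 = -1090)
-O = -1*(-1090) = 1090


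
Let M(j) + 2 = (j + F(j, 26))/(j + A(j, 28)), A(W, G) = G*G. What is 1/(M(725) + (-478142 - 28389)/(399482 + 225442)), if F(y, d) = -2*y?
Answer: -314336772/1034481937 ≈ -0.30386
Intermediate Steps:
A(W, G) = G²
M(j) = -2 - j/(784 + j) (M(j) = -2 + (j - 2*j)/(j + 28²) = -2 + (-j)/(j + 784) = -2 + (-j)/(784 + j) = -2 - j/(784 + j))
1/(M(725) + (-478142 - 28389)/(399482 + 225442)) = 1/((-1568 - 3*725)/(784 + 725) + (-478142 - 28389)/(399482 + 225442)) = 1/((-1568 - 2175)/1509 - 506531/624924) = 1/((1/1509)*(-3743) - 506531*1/624924) = 1/(-3743/1509 - 506531/624924) = 1/(-1034481937/314336772) = -314336772/1034481937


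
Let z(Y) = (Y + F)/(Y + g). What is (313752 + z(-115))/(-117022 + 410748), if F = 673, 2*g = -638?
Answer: 2196255/2056082 ≈ 1.0682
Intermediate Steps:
g = -319 (g = (½)*(-638) = -319)
z(Y) = (673 + Y)/(-319 + Y) (z(Y) = (Y + 673)/(Y - 319) = (673 + Y)/(-319 + Y))
(313752 + z(-115))/(-117022 + 410748) = (313752 + (673 - 115)/(-319 - 115))/(-117022 + 410748) = (313752 + 558/(-434))/293726 = (313752 - 1/434*558)*(1/293726) = (313752 - 9/7)*(1/293726) = (2196255/7)*(1/293726) = 2196255/2056082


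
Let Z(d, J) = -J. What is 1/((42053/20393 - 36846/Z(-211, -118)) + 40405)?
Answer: 1203187/48241551623 ≈ 2.4941e-5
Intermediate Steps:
1/((42053/20393 - 36846/Z(-211, -118)) + 40405) = 1/((42053/20393 - 36846/((-1*(-118)))) + 40405) = 1/((42053*(1/20393) - 36846/118) + 40405) = 1/((42053/20393 - 36846*1/118) + 40405) = 1/((42053/20393 - 18423/59) + 40405) = 1/(-373219112/1203187 + 40405) = 1/(48241551623/1203187) = 1203187/48241551623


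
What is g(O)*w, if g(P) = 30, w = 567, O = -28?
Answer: 17010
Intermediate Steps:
g(O)*w = 30*567 = 17010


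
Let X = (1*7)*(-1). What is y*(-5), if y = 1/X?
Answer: 5/7 ≈ 0.71429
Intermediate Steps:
X = -7 (X = 7*(-1) = -7)
y = -1/7 (y = 1/(-7) = -1/7 ≈ -0.14286)
y*(-5) = -1/7*(-5) = 5/7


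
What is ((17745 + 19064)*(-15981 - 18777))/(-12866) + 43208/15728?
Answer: 1257692043859/12647278 ≈ 99444.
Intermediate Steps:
((17745 + 19064)*(-15981 - 18777))/(-12866) + 43208/15728 = (36809*(-34758))*(-1/12866) + 43208*(1/15728) = -1279407222*(-1/12866) + 5401/1966 = 639703611/6433 + 5401/1966 = 1257692043859/12647278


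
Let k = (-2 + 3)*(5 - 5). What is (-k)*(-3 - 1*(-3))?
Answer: 0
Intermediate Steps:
k = 0 (k = 1*0 = 0)
(-k)*(-3 - 1*(-3)) = (-1*0)*(-3 - 1*(-3)) = 0*(-3 + 3) = 0*0 = 0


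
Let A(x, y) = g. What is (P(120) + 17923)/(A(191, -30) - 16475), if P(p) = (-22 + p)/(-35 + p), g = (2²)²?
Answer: -1523553/1399015 ≈ -1.0890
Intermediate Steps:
g = 16 (g = 4² = 16)
A(x, y) = 16
P(p) = (-22 + p)/(-35 + p)
(P(120) + 17923)/(A(191, -30) - 16475) = ((-22 + 120)/(-35 + 120) + 17923)/(16 - 16475) = (98/85 + 17923)/(-16459) = ((1/85)*98 + 17923)*(-1/16459) = (98/85 + 17923)*(-1/16459) = (1523553/85)*(-1/16459) = -1523553/1399015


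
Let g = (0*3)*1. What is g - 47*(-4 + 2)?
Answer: 94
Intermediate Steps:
g = 0 (g = 0*1 = 0)
g - 47*(-4 + 2) = 0 - 47*(-4 + 2) = 0 - (-94) = 0 - 47*(-2) = 0 + 94 = 94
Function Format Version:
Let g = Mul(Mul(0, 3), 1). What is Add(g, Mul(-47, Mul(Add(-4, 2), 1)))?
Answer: 94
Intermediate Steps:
g = 0 (g = Mul(0, 1) = 0)
Add(g, Mul(-47, Mul(Add(-4, 2), 1))) = Add(0, Mul(-47, Mul(Add(-4, 2), 1))) = Add(0, Mul(-47, Mul(-2, 1))) = Add(0, Mul(-47, -2)) = Add(0, 94) = 94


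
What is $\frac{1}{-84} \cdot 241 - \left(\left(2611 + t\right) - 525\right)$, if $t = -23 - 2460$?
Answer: $\frac{33107}{84} \approx 394.13$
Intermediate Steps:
$t = -2483$ ($t = -23 - 2460 = -2483$)
$\frac{1}{-84} \cdot 241 - \left(\left(2611 + t\right) - 525\right) = \frac{1}{-84} \cdot 241 - \left(\left(2611 - 2483\right) - 525\right) = \left(- \frac{1}{84}\right) 241 - \left(128 - 525\right) = - \frac{241}{84} - -397 = - \frac{241}{84} + 397 = \frac{33107}{84}$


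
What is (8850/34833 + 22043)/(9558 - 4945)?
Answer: 255944223/53561543 ≈ 4.7785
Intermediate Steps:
(8850/34833 + 22043)/(9558 - 4945) = (8850*(1/34833) + 22043)/4613 = (2950/11611 + 22043)*(1/4613) = (255944223/11611)*(1/4613) = 255944223/53561543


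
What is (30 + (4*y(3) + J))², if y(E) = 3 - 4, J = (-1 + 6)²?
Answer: 2601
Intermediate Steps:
J = 25 (J = 5² = 25)
y(E) = -1
(30 + (4*y(3) + J))² = (30 + (4*(-1) + 25))² = (30 + (-4 + 25))² = (30 + 21)² = 51² = 2601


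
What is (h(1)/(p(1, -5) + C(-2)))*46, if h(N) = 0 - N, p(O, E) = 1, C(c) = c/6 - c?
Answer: -69/4 ≈ -17.250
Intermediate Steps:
C(c) = -5*c/6 (C(c) = c*(⅙) - c = c/6 - c = -5*c/6)
h(N) = -N
(h(1)/(p(1, -5) + C(-2)))*46 = ((-1*1)/(1 - ⅚*(-2)))*46 = (-1/(1 + 5/3))*46 = (-1/(8/3))*46 = ((3/8)*(-1))*46 = -3/8*46 = -69/4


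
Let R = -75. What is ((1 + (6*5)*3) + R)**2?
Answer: 256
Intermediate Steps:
((1 + (6*5)*3) + R)**2 = ((1 + (6*5)*3) - 75)**2 = ((1 + 30*3) - 75)**2 = ((1 + 90) - 75)**2 = (91 - 75)**2 = 16**2 = 256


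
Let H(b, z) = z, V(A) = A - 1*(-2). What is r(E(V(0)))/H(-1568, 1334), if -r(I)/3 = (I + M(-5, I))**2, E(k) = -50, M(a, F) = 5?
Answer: -6075/1334 ≈ -4.5540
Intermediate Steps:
V(A) = 2 + A (V(A) = A + 2 = 2 + A)
r(I) = -3*(5 + I)**2 (r(I) = -3*(I + 5)**2 = -3*(5 + I)**2)
r(E(V(0)))/H(-1568, 1334) = -3*(5 - 50)**2/1334 = -3*(-45)**2*(1/1334) = -3*2025*(1/1334) = -6075*1/1334 = -6075/1334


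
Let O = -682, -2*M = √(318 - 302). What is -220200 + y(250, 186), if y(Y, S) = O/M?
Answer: -219859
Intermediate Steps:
M = -2 (M = -√(318 - 302)/2 = -√16/2 = -½*4 = -2)
y(Y, S) = 341 (y(Y, S) = -682/(-2) = -682*(-½) = 341)
-220200 + y(250, 186) = -220200 + 341 = -219859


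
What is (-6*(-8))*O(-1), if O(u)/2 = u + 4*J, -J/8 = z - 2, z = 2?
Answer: -96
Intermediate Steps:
J = 0 (J = -8*(2 - 2) = -8*0 = 0)
O(u) = 2*u (O(u) = 2*(u + 4*0) = 2*(u + 0) = 2*u)
(-6*(-8))*O(-1) = (-6*(-8))*(2*(-1)) = 48*(-2) = -96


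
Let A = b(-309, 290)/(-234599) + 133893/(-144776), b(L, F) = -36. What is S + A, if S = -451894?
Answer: -15348296970088627/33964304824 ≈ -4.5190e+5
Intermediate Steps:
A = -31405951971/33964304824 (A = -36/(-234599) + 133893/(-144776) = -36*(-1/234599) + 133893*(-1/144776) = 36/234599 - 133893/144776 = -31405951971/33964304824 ≈ -0.92467)
S + A = -451894 - 31405951971/33964304824 = -15348296970088627/33964304824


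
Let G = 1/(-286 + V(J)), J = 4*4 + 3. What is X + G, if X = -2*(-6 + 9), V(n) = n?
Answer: -1603/267 ≈ -6.0037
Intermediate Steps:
J = 19 (J = 16 + 3 = 19)
G = -1/267 (G = 1/(-286 + 19) = 1/(-267) = -1/267 ≈ -0.0037453)
X = -6 (X = -2*3 = -6)
X + G = -6 - 1/267 = -1603/267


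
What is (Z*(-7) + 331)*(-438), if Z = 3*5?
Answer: -98988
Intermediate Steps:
Z = 15
(Z*(-7) + 331)*(-438) = (15*(-7) + 331)*(-438) = (-105 + 331)*(-438) = 226*(-438) = -98988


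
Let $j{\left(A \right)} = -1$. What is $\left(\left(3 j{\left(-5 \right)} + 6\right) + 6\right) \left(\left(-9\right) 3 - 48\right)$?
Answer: $-675$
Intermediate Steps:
$\left(\left(3 j{\left(-5 \right)} + 6\right) + 6\right) \left(\left(-9\right) 3 - 48\right) = \left(\left(3 \left(-1\right) + 6\right) + 6\right) \left(\left(-9\right) 3 - 48\right) = \left(\left(-3 + 6\right) + 6\right) \left(-27 - 48\right) = \left(3 + 6\right) \left(-75\right) = 9 \left(-75\right) = -675$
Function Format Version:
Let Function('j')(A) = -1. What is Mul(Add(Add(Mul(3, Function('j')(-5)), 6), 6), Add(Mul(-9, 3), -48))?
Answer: -675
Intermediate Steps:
Mul(Add(Add(Mul(3, Function('j')(-5)), 6), 6), Add(Mul(-9, 3), -48)) = Mul(Add(Add(Mul(3, -1), 6), 6), Add(Mul(-9, 3), -48)) = Mul(Add(Add(-3, 6), 6), Add(-27, -48)) = Mul(Add(3, 6), -75) = Mul(9, -75) = -675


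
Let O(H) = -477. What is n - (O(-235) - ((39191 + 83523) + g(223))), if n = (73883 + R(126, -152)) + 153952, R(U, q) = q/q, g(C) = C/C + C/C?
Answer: 351029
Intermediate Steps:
g(C) = 2 (g(C) = 1 + 1 = 2)
R(U, q) = 1
n = 227836 (n = (73883 + 1) + 153952 = 73884 + 153952 = 227836)
n - (O(-235) - ((39191 + 83523) + g(223))) = 227836 - (-477 - ((39191 + 83523) + 2)) = 227836 - (-477 - (122714 + 2)) = 227836 - (-477 - 1*122716) = 227836 - (-477 - 122716) = 227836 - 1*(-123193) = 227836 + 123193 = 351029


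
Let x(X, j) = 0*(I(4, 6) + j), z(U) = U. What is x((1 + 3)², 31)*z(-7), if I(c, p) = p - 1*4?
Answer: 0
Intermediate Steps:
I(c, p) = -4 + p (I(c, p) = p - 4 = -4 + p)
x(X, j) = 0 (x(X, j) = 0*((-4 + 6) + j) = 0*(2 + j) = 0)
x((1 + 3)², 31)*z(-7) = 0*(-7) = 0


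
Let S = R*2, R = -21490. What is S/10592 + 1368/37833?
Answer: -134297707/33393928 ≈ -4.0216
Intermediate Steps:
S = -42980 (S = -21490*2 = -42980)
S/10592 + 1368/37833 = -42980/10592 + 1368/37833 = -42980*1/10592 + 1368*(1/37833) = -10745/2648 + 456/12611 = -134297707/33393928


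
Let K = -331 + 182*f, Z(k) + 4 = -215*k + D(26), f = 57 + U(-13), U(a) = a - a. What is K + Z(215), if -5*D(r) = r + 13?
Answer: -180969/5 ≈ -36194.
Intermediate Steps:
D(r) = -13/5 - r/5 (D(r) = -(r + 13)/5 = -(13 + r)/5 = -13/5 - r/5)
U(a) = 0
f = 57 (f = 57 + 0 = 57)
Z(k) = -59/5 - 215*k (Z(k) = -4 + (-215*k + (-13/5 - 1/5*26)) = -4 + (-215*k + (-13/5 - 26/5)) = -4 + (-215*k - 39/5) = -4 + (-39/5 - 215*k) = -59/5 - 215*k)
K = 10043 (K = -331 + 182*57 = -331 + 10374 = 10043)
K + Z(215) = 10043 + (-59/5 - 215*215) = 10043 + (-59/5 - 46225) = 10043 - 231184/5 = -180969/5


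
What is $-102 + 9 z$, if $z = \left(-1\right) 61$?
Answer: $-651$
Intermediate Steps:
$z = -61$
$-102 + 9 z = -102 + 9 \left(-61\right) = -102 - 549 = -651$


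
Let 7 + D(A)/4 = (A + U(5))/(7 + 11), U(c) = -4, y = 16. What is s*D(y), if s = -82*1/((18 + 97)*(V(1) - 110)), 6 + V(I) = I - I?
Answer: -1558/10005 ≈ -0.15572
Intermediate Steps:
V(I) = -6 (V(I) = -6 + (I - I) = -6 + 0 = -6)
D(A) = -260/9 + 2*A/9 (D(A) = -28 + 4*((A - 4)/(7 + 11)) = -28 + 4*((-4 + A)/18) = -28 + 4*((-4 + A)*(1/18)) = -28 + 4*(-2/9 + A/18) = -28 + (-8/9 + 2*A/9) = -260/9 + 2*A/9)
s = 41/6670 (s = -82*1/((-6 - 110)*(18 + 97)) = -82/((-116*115)) = -82/(-13340) = -82*(-1/13340) = 41/6670 ≈ 0.0061469)
s*D(y) = 41*(-260/9 + (2/9)*16)/6670 = 41*(-260/9 + 32/9)/6670 = (41/6670)*(-76/3) = -1558/10005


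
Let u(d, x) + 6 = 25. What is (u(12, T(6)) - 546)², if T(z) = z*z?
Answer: 277729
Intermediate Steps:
T(z) = z²
u(d, x) = 19 (u(d, x) = -6 + 25 = 19)
(u(12, T(6)) - 546)² = (19 - 546)² = (-527)² = 277729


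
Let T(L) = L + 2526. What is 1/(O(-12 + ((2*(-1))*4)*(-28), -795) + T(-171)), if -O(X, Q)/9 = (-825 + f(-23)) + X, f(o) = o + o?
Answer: 1/8286 ≈ 0.00012069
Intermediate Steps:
f(o) = 2*o
T(L) = 2526 + L
O(X, Q) = 7839 - 9*X (O(X, Q) = -9*((-825 + 2*(-23)) + X) = -9*((-825 - 46) + X) = -9*(-871 + X) = 7839 - 9*X)
1/(O(-12 + ((2*(-1))*4)*(-28), -795) + T(-171)) = 1/((7839 - 9*(-12 + ((2*(-1))*4)*(-28))) + (2526 - 171)) = 1/((7839 - 9*(-12 - 2*4*(-28))) + 2355) = 1/((7839 - 9*(-12 - 8*(-28))) + 2355) = 1/((7839 - 9*(-12 + 224)) + 2355) = 1/((7839 - 9*212) + 2355) = 1/((7839 - 1908) + 2355) = 1/(5931 + 2355) = 1/8286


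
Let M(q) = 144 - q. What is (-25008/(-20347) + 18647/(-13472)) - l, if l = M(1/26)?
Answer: -513558353785/3563492192 ≈ -144.12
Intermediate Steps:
l = 3743/26 (l = 144 - 1/26 = 3743/26 ≈ 143.96)
(-25008/(-20347) + 18647/(-13472)) - l = (-25008/(-20347) + 18647/(-13472)) - 1*3743/26 = (-25008*(-1/20347) + 18647*(-1/13472)) - 3743/26 = (25008/20347 - 18647/13472) - 3743/26 = -42502733/274114784 - 3743/26 = -513558353785/3563492192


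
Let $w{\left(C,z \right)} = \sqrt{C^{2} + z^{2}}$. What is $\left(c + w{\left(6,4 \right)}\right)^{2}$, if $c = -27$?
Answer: $781 - 108 \sqrt{13} \approx 391.6$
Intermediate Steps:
$\left(c + w{\left(6,4 \right)}\right)^{2} = \left(-27 + \sqrt{6^{2} + 4^{2}}\right)^{2} = \left(-27 + \sqrt{36 + 16}\right)^{2} = \left(-27 + \sqrt{52}\right)^{2} = \left(-27 + 2 \sqrt{13}\right)^{2}$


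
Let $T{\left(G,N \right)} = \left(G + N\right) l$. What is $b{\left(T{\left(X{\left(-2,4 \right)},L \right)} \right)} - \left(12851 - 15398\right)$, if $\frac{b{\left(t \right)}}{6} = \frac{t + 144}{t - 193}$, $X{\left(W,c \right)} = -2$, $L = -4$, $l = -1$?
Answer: $\frac{475389}{187} \approx 2542.2$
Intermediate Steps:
$T{\left(G,N \right)} = - G - N$ ($T{\left(G,N \right)} = \left(G + N\right) \left(-1\right) = - G - N$)
$b{\left(t \right)} = \frac{6 \left(144 + t\right)}{-193 + t}$ ($b{\left(t \right)} = 6 \frac{t + 144}{t - 193} = 6 \frac{144 + t}{-193 + t} = \frac{6 \left(144 + t\right)}{-193 + t}$)
$b{\left(T{\left(X{\left(-2,4 \right)},L \right)} \right)} - \left(12851 - 15398\right) = \frac{6 \left(144 - -6\right)}{-193 - -6} - \left(12851 - 15398\right) = \frac{6 \left(144 + \left(2 + 4\right)\right)}{-193 + \left(2 + 4\right)} - -2547 = \frac{6 \left(144 + 6\right)}{-193 + 6} + 2547 = 6 \frac{1}{-187} \cdot 150 + 2547 = 6 \left(- \frac{1}{187}\right) 150 + 2547 = - \frac{900}{187} + 2547 = \frac{475389}{187}$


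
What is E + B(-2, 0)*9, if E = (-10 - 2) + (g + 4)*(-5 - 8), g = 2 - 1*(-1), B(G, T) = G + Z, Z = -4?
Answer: -157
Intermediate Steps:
B(G, T) = -4 + G (B(G, T) = G - 4 = -4 + G)
g = 3 (g = 2 + 1 = 3)
E = -103 (E = (-10 - 2) + (3 + 4)*(-5 - 8) = -12 + 7*(-13) = -12 - 91 = -103)
E + B(-2, 0)*9 = -103 + (-4 - 2)*9 = -103 - 6*9 = -103 - 54 = -157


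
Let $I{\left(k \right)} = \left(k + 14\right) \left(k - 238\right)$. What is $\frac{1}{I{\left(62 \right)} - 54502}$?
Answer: $- \frac{1}{67878} \approx -1.4732 \cdot 10^{-5}$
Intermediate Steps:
$I{\left(k \right)} = \left(-238 + k\right) \left(14 + k\right)$ ($I{\left(k \right)} = \left(14 + k\right) \left(-238 + k\right) = \left(-238 + k\right) \left(14 + k\right)$)
$\frac{1}{I{\left(62 \right)} - 54502} = \frac{1}{\left(-3332 + 62^{2} - 13888\right) - 54502} = \frac{1}{\left(-3332 + 3844 - 13888\right) - 54502} = \frac{1}{-13376 - 54502} = \frac{1}{-67878} = - \frac{1}{67878}$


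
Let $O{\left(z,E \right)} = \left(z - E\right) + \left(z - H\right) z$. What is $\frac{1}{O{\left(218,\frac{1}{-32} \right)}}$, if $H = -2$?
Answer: $\frac{32}{1541697} \approx 2.0756 \cdot 10^{-5}$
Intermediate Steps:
$O{\left(z,E \right)} = z - E + z \left(2 + z\right)$ ($O{\left(z,E \right)} = \left(z - E\right) + \left(z - -2\right) z = \left(z - E\right) + \left(z + 2\right) z = \left(z - E\right) + \left(2 + z\right) z = \left(z - E\right) + z \left(2 + z\right) = z - E + z \left(2 + z\right)$)
$\frac{1}{O{\left(218,\frac{1}{-32} \right)}} = \frac{1}{218^{2} - \frac{1}{-32} + 3 \cdot 218} = \frac{1}{47524 - - \frac{1}{32} + 654} = \frac{1}{47524 + \frac{1}{32} + 654} = \frac{1}{\frac{1541697}{32}} = \frac{32}{1541697}$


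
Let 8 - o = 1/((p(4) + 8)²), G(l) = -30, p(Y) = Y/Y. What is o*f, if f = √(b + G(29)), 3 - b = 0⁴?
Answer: 647*I*√3/27 ≈ 41.505*I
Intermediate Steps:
p(Y) = 1
b = 3 (b = 3 - 1*0⁴ = 3 - 1*0 = 3 + 0 = 3)
f = 3*I*√3 (f = √(3 - 30) = √(-27) = 3*I*√3 ≈ 5.1962*I)
o = 647/81 (o = 8 - 1/((1 + 8)²) = 8 - 1/(9²) = 8 - 1/81 = 647/81 ≈ 7.9877)
o*f = 647*(3*I*√3)/81 = 647*I*√3/27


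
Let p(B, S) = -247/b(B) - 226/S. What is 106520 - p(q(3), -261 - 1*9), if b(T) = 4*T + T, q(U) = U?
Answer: 2876462/27 ≈ 1.0654e+5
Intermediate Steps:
b(T) = 5*T
p(B, S) = -226/S - 247/(5*B) (p(B, S) = -247*1/(5*B) - 226/S = -247/(5*B) - 226/S = -226/S - 247/(5*B))
106520 - p(q(3), -261 - 1*9) = 106520 - (-226/(-261 - 1*9) - 247/5/3) = 106520 - (-226/(-261 - 9) - 247/5*⅓) = 106520 - (-226/(-270) - 247/15) = 106520 - (-226*(-1/270) - 247/15) = 106520 - (113/135 - 247/15) = 106520 - 1*(-422/27) = 106520 + 422/27 = 2876462/27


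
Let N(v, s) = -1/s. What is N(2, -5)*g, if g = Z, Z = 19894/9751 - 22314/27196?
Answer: 660109/2706002 ≈ 0.24394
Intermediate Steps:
Z = 3300545/2706002 (Z = 19894*(1/9751) - 22314*1/27196 = 406/199 - 11157/13598 = 3300545/2706002 ≈ 1.2197)
g = 3300545/2706002 ≈ 1.2197
N(2, -5)*g = -1/(-5)*(3300545/2706002) = -1*(-1/5)*(3300545/2706002) = (1/5)*(3300545/2706002) = 660109/2706002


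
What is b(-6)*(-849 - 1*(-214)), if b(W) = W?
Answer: 3810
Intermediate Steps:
b(-6)*(-849 - 1*(-214)) = -6*(-849 - 1*(-214)) = -6*(-849 + 214) = -6*(-635) = 3810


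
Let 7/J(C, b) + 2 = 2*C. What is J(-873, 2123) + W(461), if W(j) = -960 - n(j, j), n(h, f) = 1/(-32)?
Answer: -13424259/13984 ≈ -959.97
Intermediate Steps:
J(C, b) = 7/(-2 + 2*C)
n(h, f) = -1/32
W(j) = -30719/32 (W(j) = -960 - 1*(-1/32) = -960 + 1/32 = -30719/32)
J(-873, 2123) + W(461) = 7/(2*(-1 - 873)) - 30719/32 = (7/2)/(-874) - 30719/32 = (7/2)*(-1/874) - 30719/32 = -7/1748 - 30719/32 = -13424259/13984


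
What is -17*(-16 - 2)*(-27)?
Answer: -8262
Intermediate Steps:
-17*(-16 - 2)*(-27) = -17*(-18)*(-27) = 306*(-27) = -8262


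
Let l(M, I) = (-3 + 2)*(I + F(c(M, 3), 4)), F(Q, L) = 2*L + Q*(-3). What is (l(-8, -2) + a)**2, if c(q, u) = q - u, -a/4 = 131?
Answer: 316969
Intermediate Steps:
a = -524 (a = -4*131 = -524)
F(Q, L) = -3*Q + 2*L (F(Q, L) = 2*L - 3*Q = -3*Q + 2*L)
l(M, I) = -17 - I + 3*M (l(M, I) = (-3 + 2)*(I + (-3*(M - 1*3) + 2*4)) = -(I + (-3*(M - 3) + 8)) = -(I + (-3*(-3 + M) + 8)) = -(I + ((9 - 3*M) + 8)) = -(I + (17 - 3*M)) = -(17 + I - 3*M) = -17 - I + 3*M)
(l(-8, -2) + a)**2 = ((-17 - 1*(-2) + 3*(-8)) - 524)**2 = ((-17 + 2 - 24) - 524)**2 = (-39 - 524)**2 = (-563)**2 = 316969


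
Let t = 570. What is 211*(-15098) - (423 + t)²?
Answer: -4171727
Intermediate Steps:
211*(-15098) - (423 + t)² = 211*(-15098) - (423 + 570)² = -3185678 - 1*993² = -3185678 - 1*986049 = -3185678 - 986049 = -4171727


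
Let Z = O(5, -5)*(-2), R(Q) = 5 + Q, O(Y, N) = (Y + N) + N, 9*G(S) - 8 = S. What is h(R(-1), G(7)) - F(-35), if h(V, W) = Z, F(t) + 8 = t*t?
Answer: -1207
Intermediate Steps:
G(S) = 8/9 + S/9
O(Y, N) = Y + 2*N (O(Y, N) = (N + Y) + N = Y + 2*N)
F(t) = -8 + t**2 (F(t) = -8 + t*t = -8 + t**2)
Z = 10 (Z = (5 + 2*(-5))*(-2) = (5 - 10)*(-2) = -5*(-2) = 10)
h(V, W) = 10
h(R(-1), G(7)) - F(-35) = 10 - (-8 + (-35)**2) = 10 - (-8 + 1225) = 10 - 1*1217 = 10 - 1217 = -1207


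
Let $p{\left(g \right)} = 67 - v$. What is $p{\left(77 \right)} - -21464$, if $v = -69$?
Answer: $21600$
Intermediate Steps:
$p{\left(g \right)} = 136$ ($p{\left(g \right)} = 67 - -69 = 67 + 69 = 136$)
$p{\left(77 \right)} - -21464 = 136 - -21464 = 136 + 21464 = 21600$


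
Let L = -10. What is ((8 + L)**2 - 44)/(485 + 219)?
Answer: -5/88 ≈ -0.056818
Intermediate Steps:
((8 + L)**2 - 44)/(485 + 219) = ((8 - 10)**2 - 44)/(485 + 219) = ((-2)**2 - 44)/704 = (4 - 44)/704 = (1/704)*(-40) = -5/88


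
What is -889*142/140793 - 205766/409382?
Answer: -567957587/405902253 ≈ -1.3992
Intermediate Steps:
-889*142/140793 - 205766/409382 = -126238*1/140793 - 205766*1/409382 = -1778/1983 - 102883/204691 = -567957587/405902253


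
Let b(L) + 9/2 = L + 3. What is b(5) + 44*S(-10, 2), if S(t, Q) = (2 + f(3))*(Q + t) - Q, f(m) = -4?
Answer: 1239/2 ≈ 619.50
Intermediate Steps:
b(L) = -3/2 + L (b(L) = -9/2 + (L + 3) = -9/2 + (3 + L) = -3/2 + L)
S(t, Q) = -3*Q - 2*t (S(t, Q) = (2 - 4)*(Q + t) - Q = -2*(Q + t) - Q = (-2*Q - 2*t) - Q = -3*Q - 2*t)
b(5) + 44*S(-10, 2) = (-3/2 + 5) + 44*(-3*2 - 2*(-10)) = 7/2 + 44*(-6 + 20) = 7/2 + 44*14 = 7/2 + 616 = 1239/2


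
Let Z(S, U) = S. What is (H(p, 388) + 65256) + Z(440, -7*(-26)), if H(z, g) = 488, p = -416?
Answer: 66184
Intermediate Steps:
(H(p, 388) + 65256) + Z(440, -7*(-26)) = (488 + 65256) + 440 = 65744 + 440 = 66184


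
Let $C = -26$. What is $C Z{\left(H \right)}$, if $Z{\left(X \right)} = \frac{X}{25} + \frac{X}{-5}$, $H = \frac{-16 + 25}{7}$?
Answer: $\frac{936}{175} \approx 5.3486$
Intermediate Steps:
$H = \frac{9}{7}$ ($H = 9 \cdot \frac{1}{7} = \frac{9}{7} \approx 1.2857$)
$Z{\left(X \right)} = - \frac{4 X}{25}$ ($Z{\left(X \right)} = X \frac{1}{25} + X \left(- \frac{1}{5}\right) = \frac{X}{25} - \frac{X}{5} = - \frac{4 X}{25}$)
$C Z{\left(H \right)} = - 26 \left(\left(- \frac{4}{25}\right) \frac{9}{7}\right) = \left(-26\right) \left(- \frac{36}{175}\right) = \frac{936}{175}$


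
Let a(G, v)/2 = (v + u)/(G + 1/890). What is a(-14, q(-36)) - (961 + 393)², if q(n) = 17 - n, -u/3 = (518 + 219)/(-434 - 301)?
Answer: -373075934396/203497 ≈ -1.8333e+6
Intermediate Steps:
u = 737/245 (u = -3*(518 + 219)/(-434 - 301) = -2211/(-735) = -2211*(-1)/735 = -3*(-737/735) = 737/245 ≈ 3.0082)
a(G, v) = 2*(737/245 + v)/(1/890 + G) (a(G, v) = 2*((v + 737/245)/(G + 1/890)) = 2*((737/245 + v)/(G + 1/890)) = 2*((737/245 + v)/(1/890 + G)) = 2*(737/245 + v)/(1/890 + G))
a(-14, q(-36)) - (961 + 393)² = 356*(737 + 245*(17 - 1*(-36)))/(49*(1 + 890*(-14))) - (961 + 393)² = 356*(737 + 245*(17 + 36))/(49*(1 - 12460)) - 1*1354² = (356/49)*(737 + 245*53)/(-12459) - 1*1833316 = (356/49)*(-1/12459)*(737 + 12985) - 1833316 = (356/49)*(-1/12459)*13722 - 1833316 = -1628344/203497 - 1833316 = -373075934396/203497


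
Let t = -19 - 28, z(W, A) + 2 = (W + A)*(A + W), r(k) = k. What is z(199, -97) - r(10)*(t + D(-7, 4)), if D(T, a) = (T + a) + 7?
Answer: 10832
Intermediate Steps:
D(T, a) = 7 + T + a
z(W, A) = -2 + (A + W)² (z(W, A) = -2 + (W + A)*(A + W) = -2 + (A + W)*(A + W) = -2 + (A + W)²)
t = -47
z(199, -97) - r(10)*(t + D(-7, 4)) = (-2 + (-97 + 199)²) - 10*(-47 + (7 - 7 + 4)) = (-2 + 102²) - 10*(-47 + 4) = (-2 + 10404) - 10*(-43) = 10402 - 1*(-430) = 10402 + 430 = 10832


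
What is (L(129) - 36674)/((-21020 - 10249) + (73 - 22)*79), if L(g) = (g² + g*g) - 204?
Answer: 899/6810 ≈ 0.13201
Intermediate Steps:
L(g) = -204 + 2*g² (L(g) = (g² + g²) - 204 = 2*g² - 204 = -204 + 2*g²)
(L(129) - 36674)/((-21020 - 10249) + (73 - 22)*79) = ((-204 + 2*129²) - 36674)/((-21020 - 10249) + (73 - 22)*79) = ((-204 + 2*16641) - 36674)/(-31269 + 51*79) = ((-204 + 33282) - 36674)/(-31269 + 4029) = (33078 - 36674)/(-27240) = -3596*(-1/27240) = 899/6810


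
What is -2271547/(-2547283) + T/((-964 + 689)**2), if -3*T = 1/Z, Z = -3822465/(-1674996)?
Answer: 656643563586609919/736353071014996875 ≈ 0.89175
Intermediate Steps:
Z = 1274155/558332 (Z = -3822465*(-1/1674996) = 1274155/558332 ≈ 2.2821)
T = -558332/3822465 (T = -1/(3*1274155/558332) = -1/3*558332/1274155 = -558332/3822465 ≈ -0.14607)
-2271547/(-2547283) + T/((-964 + 689)**2) = -2271547/(-2547283) - 558332/(3822465*(-964 + 689)**2) = -2271547*(-1/2547283) - 558332/(3822465*((-275)**2)) = 2271547/2547283 - 558332/3822465/75625 = 2271547/2547283 - 558332/3822465*1/75625 = 2271547/2547283 - 558332/289073915625 = 656643563586609919/736353071014996875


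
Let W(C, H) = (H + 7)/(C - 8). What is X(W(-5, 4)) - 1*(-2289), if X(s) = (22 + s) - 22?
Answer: 29746/13 ≈ 2288.2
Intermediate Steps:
W(C, H) = (7 + H)/(-8 + C)
X(s) = s
X(W(-5, 4)) - 1*(-2289) = (7 + 4)/(-8 - 5) - 1*(-2289) = 11/(-13) + 2289 = -1/13*11 + 2289 = -11/13 + 2289 = 29746/13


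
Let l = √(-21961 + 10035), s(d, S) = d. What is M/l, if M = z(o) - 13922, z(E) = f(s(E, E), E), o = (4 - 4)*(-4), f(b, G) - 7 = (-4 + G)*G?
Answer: 13915*I*√11926/11926 ≈ 127.42*I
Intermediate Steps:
f(b, G) = 7 + G*(-4 + G) (f(b, G) = 7 + (-4 + G)*G = 7 + G*(-4 + G))
l = I*√11926 (l = √(-11926) = I*√11926 ≈ 109.21*I)
o = 0 (o = 0*(-4) = 0)
z(E) = 7 + E² - 4*E
M = -13915 (M = (7 + 0² - 4*0) - 13922 = (7 + 0 + 0) - 13922 = 7 - 13922 = -13915)
M/l = -13915*(-I*√11926/11926) = -(-13915)*I*√11926/11926 = 13915*I*√11926/11926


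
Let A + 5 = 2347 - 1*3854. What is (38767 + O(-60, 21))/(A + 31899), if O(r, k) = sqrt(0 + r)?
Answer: 38767/30387 + 2*I*sqrt(15)/30387 ≈ 1.2758 + 0.00025491*I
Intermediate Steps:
O(r, k) = sqrt(r)
A = -1512 (A = -5 + (2347 - 1*3854) = -5 + (2347 - 3854) = -5 - 1507 = -1512)
(38767 + O(-60, 21))/(A + 31899) = (38767 + sqrt(-60))/(-1512 + 31899) = (38767 + 2*I*sqrt(15))/30387 = (38767 + 2*I*sqrt(15))*(1/30387) = 38767/30387 + 2*I*sqrt(15)/30387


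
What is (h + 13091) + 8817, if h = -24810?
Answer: -2902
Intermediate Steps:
(h + 13091) + 8817 = (-24810 + 13091) + 8817 = -11719 + 8817 = -2902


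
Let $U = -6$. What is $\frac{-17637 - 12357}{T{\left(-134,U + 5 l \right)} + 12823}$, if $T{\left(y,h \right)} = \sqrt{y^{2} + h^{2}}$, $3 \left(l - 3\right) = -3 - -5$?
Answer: $- \frac{1730758779}{739850494} + \frac{44991 \sqrt{162973}}{739850494} \approx -2.3148$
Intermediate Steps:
$l = \frac{11}{3}$ ($l = 3 + \frac{-3 - -5}{3} = 3 + \frac{-3 + 5}{3} = 3 + \frac{1}{3} \cdot 2 = 3 + \frac{2}{3} = \frac{11}{3} \approx 3.6667$)
$T{\left(y,h \right)} = \sqrt{h^{2} + y^{2}}$
$\frac{-17637 - 12357}{T{\left(-134,U + 5 l \right)} + 12823} = \frac{-17637 - 12357}{\sqrt{\left(-6 + 5 \cdot \frac{11}{3}\right)^{2} + \left(-134\right)^{2}} + 12823} = - \frac{29994}{\sqrt{\left(-6 + \frac{55}{3}\right)^{2} + 17956} + 12823} = - \frac{29994}{\sqrt{\left(\frac{37}{3}\right)^{2} + 17956} + 12823} = - \frac{29994}{\sqrt{\frac{1369}{9} + 17956} + 12823} = - \frac{29994}{\sqrt{\frac{162973}{9}} + 12823} = - \frac{29994}{\frac{\sqrt{162973}}{3} + 12823} = - \frac{29994}{12823 + \frac{\sqrt{162973}}{3}}$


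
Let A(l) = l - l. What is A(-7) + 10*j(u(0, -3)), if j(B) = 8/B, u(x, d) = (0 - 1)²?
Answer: 80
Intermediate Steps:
u(x, d) = 1 (u(x, d) = (-1)² = 1)
A(l) = 0
A(-7) + 10*j(u(0, -3)) = 0 + 10*(8/1) = 0 + 10*(8*1) = 0 + 10*8 = 0 + 80 = 80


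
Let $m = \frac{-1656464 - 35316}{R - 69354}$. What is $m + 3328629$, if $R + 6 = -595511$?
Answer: $\frac{2213110583639}{664871} \approx 3.3286 \cdot 10^{6}$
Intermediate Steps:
$R = -595517$ ($R = -6 - 595511 = -595517$)
$m = \frac{1691780}{664871}$ ($m = \frac{-1656464 - 35316}{-595517 - 69354} = - \frac{1691780}{-664871} = \left(-1691780\right) \left(- \frac{1}{664871}\right) = \frac{1691780}{664871} \approx 2.5445$)
$m + 3328629 = \frac{1691780}{664871} + 3328629 = \frac{2213110583639}{664871}$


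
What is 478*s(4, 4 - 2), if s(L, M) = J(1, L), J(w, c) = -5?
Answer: -2390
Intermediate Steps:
s(L, M) = -5
478*s(4, 4 - 2) = 478*(-5) = -2390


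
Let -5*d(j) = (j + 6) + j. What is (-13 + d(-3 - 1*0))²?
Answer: 169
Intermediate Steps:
d(j) = -6/5 - 2*j/5 (d(j) = -((j + 6) + j)/5 = -((6 + j) + j)/5 = -(6 + 2*j)/5 = -6/5 - 2*j/5)
(-13 + d(-3 - 1*0))² = (-13 + (-6/5 - 2*(-3 - 1*0)/5))² = (-13 + (-6/5 - 2*(-3 + 0)/5))² = (-13 + (-6/5 - ⅖*(-3)))² = (-13 + (-6/5 + 6/5))² = (-13 + 0)² = (-13)² = 169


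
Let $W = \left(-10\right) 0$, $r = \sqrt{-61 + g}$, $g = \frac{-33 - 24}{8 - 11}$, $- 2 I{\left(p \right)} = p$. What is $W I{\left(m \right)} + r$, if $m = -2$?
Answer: $i \sqrt{42} \approx 6.4807 i$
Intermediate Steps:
$I{\left(p \right)} = - \frac{p}{2}$
$g = 19$ ($g = - \frac{57}{-3} = \left(-57\right) \left(- \frac{1}{3}\right) = 19$)
$r = i \sqrt{42}$ ($r = \sqrt{-61 + 19} = \sqrt{-42} = i \sqrt{42} \approx 6.4807 i$)
$W = 0$
$W I{\left(m \right)} + r = 0 \left(\left(- \frac{1}{2}\right) \left(-2\right)\right) + i \sqrt{42} = 0 \cdot 1 + i \sqrt{42} = 0 + i \sqrt{42} = i \sqrt{42}$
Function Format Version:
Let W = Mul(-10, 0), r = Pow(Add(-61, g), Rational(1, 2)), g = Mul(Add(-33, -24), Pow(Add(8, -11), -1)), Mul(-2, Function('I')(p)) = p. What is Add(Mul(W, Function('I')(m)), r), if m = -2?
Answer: Mul(I, Pow(42, Rational(1, 2))) ≈ Mul(6.4807, I)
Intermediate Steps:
Function('I')(p) = Mul(Rational(-1, 2), p)
g = 19 (g = Mul(-57, Pow(-3, -1)) = Mul(-57, Rational(-1, 3)) = 19)
r = Mul(I, Pow(42, Rational(1, 2))) (r = Pow(Add(-61, 19), Rational(1, 2)) = Pow(-42, Rational(1, 2)) = Mul(I, Pow(42, Rational(1, 2))) ≈ Mul(6.4807, I))
W = 0
Add(Mul(W, Function('I')(m)), r) = Add(Mul(0, Mul(Rational(-1, 2), -2)), Mul(I, Pow(42, Rational(1, 2)))) = Add(Mul(0, 1), Mul(I, Pow(42, Rational(1, 2)))) = Add(0, Mul(I, Pow(42, Rational(1, 2)))) = Mul(I, Pow(42, Rational(1, 2)))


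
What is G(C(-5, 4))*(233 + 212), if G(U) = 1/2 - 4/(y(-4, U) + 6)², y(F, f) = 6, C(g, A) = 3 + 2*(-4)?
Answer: 7565/36 ≈ 210.14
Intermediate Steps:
C(g, A) = -5 (C(g, A) = 3 - 8 = -5)
G(U) = 17/36 (G(U) = 1/2 - 4/(6 + 6)² = 1*(½) - 4/(12²) = ½ - 4/144 = ½ - 4*1/144 = ½ - 1/36 = 17/36)
G(C(-5, 4))*(233 + 212) = 17*(233 + 212)/36 = (17/36)*445 = 7565/36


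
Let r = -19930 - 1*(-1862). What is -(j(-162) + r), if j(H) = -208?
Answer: 18276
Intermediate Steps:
r = -18068 (r = -19930 + 1862 = -18068)
-(j(-162) + r) = -(-208 - 18068) = -1*(-18276) = 18276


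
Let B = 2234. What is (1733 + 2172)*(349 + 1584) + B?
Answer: 7550599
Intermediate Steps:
(1733 + 2172)*(349 + 1584) + B = (1733 + 2172)*(349 + 1584) + 2234 = 3905*1933 + 2234 = 7548365 + 2234 = 7550599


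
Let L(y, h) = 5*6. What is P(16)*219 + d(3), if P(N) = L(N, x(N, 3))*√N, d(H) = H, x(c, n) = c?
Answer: 26283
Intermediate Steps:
L(y, h) = 30
P(N) = 30*√N
P(16)*219 + d(3) = (30*√16)*219 + 3 = (30*4)*219 + 3 = 120*219 + 3 = 26280 + 3 = 26283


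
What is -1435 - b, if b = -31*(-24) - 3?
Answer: -2176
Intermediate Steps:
b = 741 (b = 744 - 3 = 741)
-1435 - b = -1435 - 1*741 = -1435 - 741 = -2176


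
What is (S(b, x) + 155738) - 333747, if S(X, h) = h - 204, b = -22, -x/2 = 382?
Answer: -178977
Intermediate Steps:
x = -764 (x = -2*382 = -764)
S(X, h) = -204 + h
(S(b, x) + 155738) - 333747 = ((-204 - 764) + 155738) - 333747 = (-968 + 155738) - 333747 = 154770 - 333747 = -178977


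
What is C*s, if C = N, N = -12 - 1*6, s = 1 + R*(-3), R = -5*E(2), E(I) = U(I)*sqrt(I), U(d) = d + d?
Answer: -18 - 1080*sqrt(2) ≈ -1545.4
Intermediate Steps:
U(d) = 2*d
E(I) = 2*I**(3/2) (E(I) = (2*I)*sqrt(I) = 2*I**(3/2))
R = -20*sqrt(2) (R = -10*2**(3/2) = -10*2*sqrt(2) = -20*sqrt(2) ≈ -28.284)
s = 1 + 60*sqrt(2) (s = 1 - 20*sqrt(2)*(-3) = 1 + 60*sqrt(2) ≈ 85.853)
N = -18 (N = -12 - 6 = -18)
C = -18
C*s = -18*(1 + 60*sqrt(2)) = -18 - 1080*sqrt(2)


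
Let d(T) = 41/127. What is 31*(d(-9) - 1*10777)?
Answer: -42427778/127 ≈ -3.3408e+5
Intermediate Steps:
d(T) = 41/127 (d(T) = 41*(1/127) = 41/127)
31*(d(-9) - 1*10777) = 31*(41/127 - 1*10777) = 31*(41/127 - 10777) = 31*(-1368638/127) = -42427778/127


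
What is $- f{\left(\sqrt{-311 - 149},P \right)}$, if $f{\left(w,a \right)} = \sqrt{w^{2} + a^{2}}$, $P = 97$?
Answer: $- \sqrt{8949} \approx -94.599$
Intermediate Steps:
$f{\left(w,a \right)} = \sqrt{a^{2} + w^{2}}$
$- f{\left(\sqrt{-311 - 149},P \right)} = - \sqrt{97^{2} + \left(\sqrt{-311 - 149}\right)^{2}} = - \sqrt{9409 + \left(\sqrt{-460}\right)^{2}} = - \sqrt{9409 + \left(2 i \sqrt{115}\right)^{2}} = - \sqrt{9409 - 460} = - \sqrt{8949}$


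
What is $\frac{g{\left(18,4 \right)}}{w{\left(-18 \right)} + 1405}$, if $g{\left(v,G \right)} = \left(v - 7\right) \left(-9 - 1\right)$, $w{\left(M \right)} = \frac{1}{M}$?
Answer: $- \frac{180}{2299} \approx -0.078295$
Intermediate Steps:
$g{\left(v,G \right)} = 70 - 10 v$ ($g{\left(v,G \right)} = \left(-7 + v\right) \left(-10\right) = 70 - 10 v$)
$\frac{g{\left(18,4 \right)}}{w{\left(-18 \right)} + 1405} = \frac{70 - 180}{\frac{1}{-18} + 1405} = \frac{70 - 180}{- \frac{1}{18} + 1405} = \frac{1}{\frac{25289}{18}} \left(-110\right) = \frac{18}{25289} \left(-110\right) = - \frac{180}{2299}$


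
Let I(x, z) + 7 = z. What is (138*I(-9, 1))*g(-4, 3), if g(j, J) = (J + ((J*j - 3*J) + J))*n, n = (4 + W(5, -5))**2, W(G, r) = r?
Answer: 12420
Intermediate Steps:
n = 1 (n = (4 - 5)**2 = (-1)**2 = 1)
I(x, z) = -7 + z
g(j, J) = -J + J*j (g(j, J) = (J + ((J*j - 3*J) + J))*1 = (J + ((-3*J + J*j) + J))*1 = (J + (-2*J + J*j))*1 = (-J + J*j)*1 = -J + J*j)
(138*I(-9, 1))*g(-4, 3) = (138*(-7 + 1))*(3*(-1 - 4)) = (138*(-6))*(3*(-5)) = -828*(-15) = 12420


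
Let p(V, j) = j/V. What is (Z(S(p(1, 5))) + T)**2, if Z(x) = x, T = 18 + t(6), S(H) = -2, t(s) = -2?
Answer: 196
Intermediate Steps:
T = 16 (T = 18 - 2 = 16)
(Z(S(p(1, 5))) + T)**2 = (-2 + 16)**2 = 14**2 = 196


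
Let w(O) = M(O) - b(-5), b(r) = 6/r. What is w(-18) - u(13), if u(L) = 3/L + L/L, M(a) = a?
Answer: -1172/65 ≈ -18.031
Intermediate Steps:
u(L) = 1 + 3/L (u(L) = 3/L + 1 = 1 + 3/L)
w(O) = 6/5 + O (w(O) = O - 6/(-5) = O - 6*(-1)/5 = O - 1*(-6/5) = O + 6/5 = 6/5 + O)
w(-18) - u(13) = (6/5 - 18) - (3 + 13)/13 = -84/5 - 16/13 = -1172/65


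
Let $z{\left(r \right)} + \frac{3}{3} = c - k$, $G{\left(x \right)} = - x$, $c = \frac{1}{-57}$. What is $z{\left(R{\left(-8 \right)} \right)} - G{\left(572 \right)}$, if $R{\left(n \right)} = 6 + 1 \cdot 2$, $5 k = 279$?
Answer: $\frac{146827}{285} \approx 515.18$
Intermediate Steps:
$c = - \frac{1}{57} \approx -0.017544$
$k = \frac{279}{5}$ ($k = \frac{1}{5} \cdot 279 = \frac{279}{5} \approx 55.8$)
$R{\left(n \right)} = 8$ ($R{\left(n \right)} = 6 + 2 = 8$)
$z{\left(r \right)} = - \frac{16193}{285}$ ($z{\left(r \right)} = -1 - \frac{15908}{285} = - \frac{16193}{285}$)
$z{\left(R{\left(-8 \right)} \right)} - G{\left(572 \right)} = - \frac{16193}{285} - \left(-1\right) 572 = - \frac{16193}{285} - -572 = - \frac{16193}{285} + 572 = \frac{146827}{285}$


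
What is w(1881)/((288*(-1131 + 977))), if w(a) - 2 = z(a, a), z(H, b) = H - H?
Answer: -1/22176 ≈ -4.5094e-5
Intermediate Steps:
z(H, b) = 0
w(a) = 2 (w(a) = 2 + 0 = 2)
w(1881)/((288*(-1131 + 977))) = 2/((288*(-1131 + 977))) = 2/((288*(-154))) = 2/(-44352) = 2*(-1/44352) = -1/22176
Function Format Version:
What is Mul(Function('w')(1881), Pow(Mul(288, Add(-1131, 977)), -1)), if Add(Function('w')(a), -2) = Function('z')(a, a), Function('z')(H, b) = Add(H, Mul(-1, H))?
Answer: Rational(-1, 22176) ≈ -4.5094e-5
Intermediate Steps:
Function('z')(H, b) = 0
Function('w')(a) = 2 (Function('w')(a) = Add(2, 0) = 2)
Mul(Function('w')(1881), Pow(Mul(288, Add(-1131, 977)), -1)) = Mul(2, Pow(Mul(288, Add(-1131, 977)), -1)) = Mul(2, Pow(Mul(288, -154), -1)) = Mul(2, Pow(-44352, -1)) = Mul(2, Rational(-1, 44352)) = Rational(-1, 22176)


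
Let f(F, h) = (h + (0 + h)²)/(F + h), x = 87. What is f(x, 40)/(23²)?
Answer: 1640/67183 ≈ 0.024411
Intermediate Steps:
f(F, h) = (h + h²)/(F + h)
f(x, 40)/(23²) = (40*(1 + 40)/(87 + 40))/(23²) = (40*41/127)/529 = (40*(1/127)*41)*(1/529) = (1640/127)*(1/529) = 1640/67183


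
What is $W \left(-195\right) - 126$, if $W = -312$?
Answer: $60714$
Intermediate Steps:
$W \left(-195\right) - 126 = \left(-312\right) \left(-195\right) - 126 = 60840 - 126 = 60714$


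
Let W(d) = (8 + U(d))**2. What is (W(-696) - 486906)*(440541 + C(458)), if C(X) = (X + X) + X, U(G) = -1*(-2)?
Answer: -215126873490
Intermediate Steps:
U(G) = 2
W(d) = 100 (W(d) = (8 + 2)**2 = 10**2 = 100)
C(X) = 3*X (C(X) = 2*X + X = 3*X)
(W(-696) - 486906)*(440541 + C(458)) = (100 - 486906)*(440541 + 3*458) = -486806*(440541 + 1374) = -486806*441915 = -215126873490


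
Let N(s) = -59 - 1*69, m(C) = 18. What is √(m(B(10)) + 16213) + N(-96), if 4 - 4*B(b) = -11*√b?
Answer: -128 + √16231 ≈ -0.59906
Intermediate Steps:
B(b) = 1 + 11*√b/4 (B(b) = 1 - (-11)*√b/4 = 1 + 11*√b/4)
N(s) = -128 (N(s) = -59 - 69 = -128)
√(m(B(10)) + 16213) + N(-96) = √(18 + 16213) - 128 = √16231 - 128 = -128 + √16231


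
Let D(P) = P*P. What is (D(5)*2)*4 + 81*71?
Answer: 5951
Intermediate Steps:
D(P) = P²
(D(5)*2)*4 + 81*71 = (5²*2)*4 + 81*71 = (25*2)*4 + 5751 = 50*4 + 5751 = 200 + 5751 = 5951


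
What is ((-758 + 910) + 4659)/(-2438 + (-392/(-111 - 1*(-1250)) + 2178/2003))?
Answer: -10975897187/5560399080 ≈ -1.9739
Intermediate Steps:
((-758 + 910) + 4659)/(-2438 + (-392/(-111 - 1*(-1250)) + 2178/2003)) = (152 + 4659)/(-2438 + (-392/(-111 + 1250) + 2178*(1/2003))) = 4811/(-2438 + (-392/1139 + 2178/2003)) = 4811/(-2438 + 1695566/2281417) = 4811/(-5560399080/2281417) = 4811*(-2281417/5560399080) = -10975897187/5560399080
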